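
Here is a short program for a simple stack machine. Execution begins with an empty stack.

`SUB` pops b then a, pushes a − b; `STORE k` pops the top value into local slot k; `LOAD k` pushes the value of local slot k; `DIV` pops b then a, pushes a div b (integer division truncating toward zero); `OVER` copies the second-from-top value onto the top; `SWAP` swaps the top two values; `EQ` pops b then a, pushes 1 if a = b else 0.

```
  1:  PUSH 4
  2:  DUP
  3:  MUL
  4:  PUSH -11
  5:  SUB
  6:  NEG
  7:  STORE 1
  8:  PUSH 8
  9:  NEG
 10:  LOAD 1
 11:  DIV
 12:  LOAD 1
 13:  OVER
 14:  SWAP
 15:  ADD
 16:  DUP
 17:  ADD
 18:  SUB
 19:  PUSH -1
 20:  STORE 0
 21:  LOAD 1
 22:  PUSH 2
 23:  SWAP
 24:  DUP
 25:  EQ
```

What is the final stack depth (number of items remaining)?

PUSH 4   → 4
DUP      → 4 4
MUL      → 16
PUSH -11 → 16 -11
SUB      → 27
NEG      → -27
STORE 1  → (empty)
PUSH 8   → 8
NEG      → -8
LOAD 1   → -8 -27
DIV      → 0
LOAD 1   → 0 -27
OVER     → 0 -27 0
SWAP     → 0 0 -27
ADD      → 0 -27
DUP      → 0 -27 -27
ADD      → 0 -54
SUB      → 54
PUSH -1  → 54 -1
STORE 0  → 54
LOAD 1   → 54 -27
PUSH 2   → 54 -27 2
SWAP     → 54 2 -27
DUP      → 54 2 -27 -27
EQ       → 54 2 1

3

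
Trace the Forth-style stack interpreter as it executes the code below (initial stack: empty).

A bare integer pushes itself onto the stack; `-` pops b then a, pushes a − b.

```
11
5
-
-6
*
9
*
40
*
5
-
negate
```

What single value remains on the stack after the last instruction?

11     -> 11
5      -> 11 5
-      -> 6
-6     -> 6 -6
*      -> -36
9      -> -36 9
*      -> -324
40     -> -324 40
*      -> -12960
5      -> -12960 5
-      -> -12965
negate -> 12965

12965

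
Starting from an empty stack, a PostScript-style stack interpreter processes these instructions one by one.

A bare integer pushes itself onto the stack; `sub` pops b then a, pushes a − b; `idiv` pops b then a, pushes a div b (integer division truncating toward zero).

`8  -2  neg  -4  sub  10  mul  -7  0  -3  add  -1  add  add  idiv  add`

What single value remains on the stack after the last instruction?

3

8    -> 8
-2   -> 8 -2
neg  -> 8 2
-4   -> 8 2 -4
sub  -> 8 6
10   -> 8 6 10
mul  -> 8 60
-7   -> 8 60 -7
0    -> 8 60 -7 0
-3   -> 8 60 -7 0 -3
add  -> 8 60 -7 -3
-1   -> 8 60 -7 -3 -1
add  -> 8 60 -7 -4
add  -> 8 60 -11
idiv -> 8 -5
add  -> 3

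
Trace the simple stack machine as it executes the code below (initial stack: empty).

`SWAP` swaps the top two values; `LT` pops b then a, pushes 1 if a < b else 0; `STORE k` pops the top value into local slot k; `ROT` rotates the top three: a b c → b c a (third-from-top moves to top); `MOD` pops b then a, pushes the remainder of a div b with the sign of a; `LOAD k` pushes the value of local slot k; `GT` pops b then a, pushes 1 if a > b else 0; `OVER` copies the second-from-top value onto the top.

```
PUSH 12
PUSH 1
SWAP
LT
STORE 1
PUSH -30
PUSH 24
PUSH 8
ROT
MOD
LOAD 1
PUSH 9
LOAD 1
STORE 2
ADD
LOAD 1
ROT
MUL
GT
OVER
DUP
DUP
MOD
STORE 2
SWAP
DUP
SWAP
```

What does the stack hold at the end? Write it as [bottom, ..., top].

PUSH 12  -> [12]
PUSH 1   -> [12, 1]
SWAP     -> [1, 12]
LT       -> [1]
STORE 1  -> []
PUSH -30 -> [-30]
PUSH 24  -> [-30, 24]
PUSH 8   -> [-30, 24, 8]
ROT      -> [24, 8, -30]
MOD      -> [24, 8]
LOAD 1   -> [24, 8, 1]
PUSH 9   -> [24, 8, 1, 9]
LOAD 1   -> [24, 8, 1, 9, 1]
STORE 2  -> [24, 8, 1, 9]
ADD      -> [24, 8, 10]
LOAD 1   -> [24, 8, 10, 1]
ROT      -> [24, 10, 1, 8]
MUL      -> [24, 10, 8]
GT       -> [24, 1]
OVER     -> [24, 1, 24]
DUP      -> [24, 1, 24, 24]
DUP      -> [24, 1, 24, 24, 24]
MOD      -> [24, 1, 24, 0]
STORE 2  -> [24, 1, 24]
SWAP     -> [24, 24, 1]
DUP      -> [24, 24, 1, 1]
SWAP     -> [24, 24, 1, 1]

[24, 24, 1, 1]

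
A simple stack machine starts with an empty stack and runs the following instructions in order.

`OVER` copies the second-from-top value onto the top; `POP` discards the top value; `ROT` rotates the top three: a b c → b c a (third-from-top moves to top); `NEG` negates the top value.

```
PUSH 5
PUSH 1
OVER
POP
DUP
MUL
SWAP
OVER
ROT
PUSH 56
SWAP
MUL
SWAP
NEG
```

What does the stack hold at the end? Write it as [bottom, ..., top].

[5, 56, -1]

PUSH 5   5
PUSH 1   5 1
OVER     5 1 5
POP      5 1
DUP      5 1 1
MUL      5 1
SWAP     1 5
OVER     1 5 1
ROT      5 1 1
PUSH 56  5 1 1 56
SWAP     5 1 56 1
MUL      5 1 56
SWAP     5 56 1
NEG      5 56 -1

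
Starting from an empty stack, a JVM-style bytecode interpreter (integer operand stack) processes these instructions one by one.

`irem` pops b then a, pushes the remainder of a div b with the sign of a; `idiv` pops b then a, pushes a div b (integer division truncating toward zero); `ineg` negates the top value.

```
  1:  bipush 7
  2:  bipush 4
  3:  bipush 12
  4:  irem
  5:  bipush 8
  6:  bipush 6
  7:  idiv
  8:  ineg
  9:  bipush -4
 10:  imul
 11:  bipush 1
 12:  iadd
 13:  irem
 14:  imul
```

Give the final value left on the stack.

bipush 7  -> 7
bipush 4  -> 7 4
bipush 12 -> 7 4 12
irem      -> 7 4
bipush 8  -> 7 4 8
bipush 6  -> 7 4 8 6
idiv      -> 7 4 1
ineg      -> 7 4 -1
bipush -4 -> 7 4 -1 -4
imul      -> 7 4 4
bipush 1  -> 7 4 4 1
iadd      -> 7 4 5
irem      -> 7 4
imul      -> 28

28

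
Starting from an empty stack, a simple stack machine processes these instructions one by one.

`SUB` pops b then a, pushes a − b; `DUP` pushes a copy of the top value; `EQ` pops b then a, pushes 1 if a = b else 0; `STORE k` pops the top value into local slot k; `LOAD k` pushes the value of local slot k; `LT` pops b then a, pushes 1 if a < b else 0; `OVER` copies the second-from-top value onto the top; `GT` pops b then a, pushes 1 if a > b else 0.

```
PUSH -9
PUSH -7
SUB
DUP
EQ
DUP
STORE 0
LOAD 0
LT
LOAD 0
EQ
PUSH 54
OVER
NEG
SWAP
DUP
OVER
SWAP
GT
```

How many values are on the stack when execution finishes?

PUSH -9 : -9
PUSH -7 : -9 -7
SUB     : -2
DUP     : -2 -2
EQ      : 1
DUP     : 1 1
STORE 0 : 1
LOAD 0  : 1 1
LT      : 0
LOAD 0  : 0 1
EQ      : 0
PUSH 54 : 0 54
OVER    : 0 54 0
NEG     : 0 54 0
SWAP    : 0 0 54
DUP     : 0 0 54 54
OVER    : 0 0 54 54 54
SWAP    : 0 0 54 54 54
GT      : 0 0 54 0

4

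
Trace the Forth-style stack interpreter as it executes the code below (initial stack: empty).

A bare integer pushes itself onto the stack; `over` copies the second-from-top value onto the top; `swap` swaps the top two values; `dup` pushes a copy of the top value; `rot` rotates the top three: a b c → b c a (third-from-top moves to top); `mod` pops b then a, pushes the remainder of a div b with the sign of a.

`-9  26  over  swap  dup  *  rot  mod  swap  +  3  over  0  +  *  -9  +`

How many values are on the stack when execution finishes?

2

-9    [-9]
26    [-9, 26]
over  [-9, 26, -9]
swap  [-9, -9, 26]
dup   [-9, -9, 26, 26]
*     [-9, -9, 676]
rot   [-9, 676, -9]
mod   [-9, 1]
swap  [1, -9]
+     [-8]
3     [-8, 3]
over  [-8, 3, -8]
0     [-8, 3, -8, 0]
+     [-8, 3, -8]
*     [-8, -24]
-9    [-8, -24, -9]
+     [-8, -33]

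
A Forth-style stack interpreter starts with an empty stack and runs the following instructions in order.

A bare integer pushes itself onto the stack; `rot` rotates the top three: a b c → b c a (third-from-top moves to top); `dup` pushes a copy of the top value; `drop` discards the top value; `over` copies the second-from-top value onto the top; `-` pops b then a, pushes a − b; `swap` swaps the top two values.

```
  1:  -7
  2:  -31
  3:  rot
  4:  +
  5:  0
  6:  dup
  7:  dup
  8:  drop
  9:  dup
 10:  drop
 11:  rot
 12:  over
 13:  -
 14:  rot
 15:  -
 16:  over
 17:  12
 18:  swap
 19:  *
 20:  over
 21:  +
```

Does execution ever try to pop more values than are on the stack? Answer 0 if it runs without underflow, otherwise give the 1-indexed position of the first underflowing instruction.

3

-7   -7
-31  -7 -31
rot  — needs 3 operands, stack has 2 → underflow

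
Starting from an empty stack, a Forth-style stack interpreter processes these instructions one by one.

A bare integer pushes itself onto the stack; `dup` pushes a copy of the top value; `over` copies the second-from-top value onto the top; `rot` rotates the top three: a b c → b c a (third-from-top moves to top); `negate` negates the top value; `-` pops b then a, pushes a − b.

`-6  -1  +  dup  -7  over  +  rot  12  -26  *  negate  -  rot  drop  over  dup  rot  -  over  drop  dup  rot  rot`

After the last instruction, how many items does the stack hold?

-6      -6
-1      -6 -1
+       -7
dup     -7 -7
-7      -7 -7 -7
over    -7 -7 -7 -7
+       -7 -7 -14
rot     -7 -14 -7
12      -7 -14 -7 12
-26     -7 -14 -7 12 -26
*       -7 -14 -7 -312
negate  -7 -14 -7 312
-       -7 -14 -319
rot     -14 -319 -7
drop    -14 -319
over    -14 -319 -14
dup     -14 -319 -14 -14
rot     -14 -14 -14 -319
-       -14 -14 305
over    -14 -14 305 -14
drop    -14 -14 305
dup     -14 -14 305 305
rot     -14 305 305 -14
rot     -14 305 -14 305

4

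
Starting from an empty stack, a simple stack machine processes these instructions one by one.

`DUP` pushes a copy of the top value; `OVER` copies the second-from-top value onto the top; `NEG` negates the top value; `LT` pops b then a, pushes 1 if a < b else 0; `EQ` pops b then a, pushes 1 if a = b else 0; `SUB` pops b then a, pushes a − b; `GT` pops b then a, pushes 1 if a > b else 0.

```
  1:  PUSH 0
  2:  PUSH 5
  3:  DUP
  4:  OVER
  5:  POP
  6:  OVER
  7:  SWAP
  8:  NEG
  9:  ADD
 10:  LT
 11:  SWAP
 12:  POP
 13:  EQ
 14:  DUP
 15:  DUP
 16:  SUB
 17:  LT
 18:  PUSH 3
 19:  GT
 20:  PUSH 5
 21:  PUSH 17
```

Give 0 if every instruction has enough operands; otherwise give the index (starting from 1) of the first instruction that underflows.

PUSH 0  0
PUSH 5  0 5
DUP     0 5 5
OVER    0 5 5 5
POP     0 5 5
OVER    0 5 5 5
SWAP    0 5 5 5
NEG     0 5 5 -5
ADD     0 5 0
LT      0 0
SWAP    0 0
POP     0
EQ  — needs 2 operands, stack has 1 → underflow

13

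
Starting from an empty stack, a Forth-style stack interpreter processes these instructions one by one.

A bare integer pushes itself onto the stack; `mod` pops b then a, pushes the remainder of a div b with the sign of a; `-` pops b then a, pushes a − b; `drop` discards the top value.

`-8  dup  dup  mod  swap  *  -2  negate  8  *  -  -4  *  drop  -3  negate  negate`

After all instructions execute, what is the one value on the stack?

-3

-8     : -8
dup    : -8 -8
dup    : -8 -8 -8
mod    : -8 0
swap   : 0 -8
*      : 0
-2     : 0 -2
negate : 0 2
8      : 0 2 8
*      : 0 16
-      : -16
-4     : -16 -4
*      : 64
drop   : (empty)
-3     : -3
negate : 3
negate : -3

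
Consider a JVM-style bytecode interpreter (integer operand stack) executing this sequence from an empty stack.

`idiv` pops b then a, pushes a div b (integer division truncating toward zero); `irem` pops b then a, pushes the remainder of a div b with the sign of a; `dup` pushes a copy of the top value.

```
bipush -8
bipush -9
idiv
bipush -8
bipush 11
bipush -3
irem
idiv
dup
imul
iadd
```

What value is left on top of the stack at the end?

bipush -8 : -8
bipush -9 : -8 -9
idiv      : 0
bipush -8 : 0 -8
bipush 11 : 0 -8 11
bipush -3 : 0 -8 11 -3
irem      : 0 -8 2
idiv      : 0 -4
dup       : 0 -4 -4
imul      : 0 16
iadd      : 16

16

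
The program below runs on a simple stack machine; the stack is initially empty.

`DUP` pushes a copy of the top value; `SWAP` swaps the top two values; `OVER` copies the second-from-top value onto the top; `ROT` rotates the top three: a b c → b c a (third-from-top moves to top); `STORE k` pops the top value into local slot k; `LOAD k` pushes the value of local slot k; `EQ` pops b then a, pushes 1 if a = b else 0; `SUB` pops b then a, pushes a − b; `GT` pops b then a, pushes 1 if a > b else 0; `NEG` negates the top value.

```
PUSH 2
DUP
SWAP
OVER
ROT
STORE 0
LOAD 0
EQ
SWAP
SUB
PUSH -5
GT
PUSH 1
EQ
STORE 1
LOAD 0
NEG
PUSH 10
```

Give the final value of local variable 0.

PUSH 2  -> 2
DUP     -> 2 2
SWAP    -> 2 2
OVER    -> 2 2 2
ROT     -> 2 2 2
STORE 0 -> 2 2
LOAD 0  -> 2 2 2
EQ      -> 2 1
SWAP    -> 1 2
SUB     -> -1
PUSH -5 -> -1 -5
GT      -> 1
PUSH 1  -> 1 1
EQ      -> 1
STORE 1 -> (empty)
LOAD 0  -> 2
NEG     -> -2
PUSH 10 -> -2 10

2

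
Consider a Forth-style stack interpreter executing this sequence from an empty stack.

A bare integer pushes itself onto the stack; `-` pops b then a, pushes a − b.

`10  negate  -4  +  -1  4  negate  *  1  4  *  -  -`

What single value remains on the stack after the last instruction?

-14

10     -> [10]
negate -> [-10]
-4     -> [-10, -4]
+      -> [-14]
-1     -> [-14, -1]
4      -> [-14, -1, 4]
negate -> [-14, -1, -4]
*      -> [-14, 4]
1      -> [-14, 4, 1]
4      -> [-14, 4, 1, 4]
*      -> [-14, 4, 4]
-      -> [-14, 0]
-      -> [-14]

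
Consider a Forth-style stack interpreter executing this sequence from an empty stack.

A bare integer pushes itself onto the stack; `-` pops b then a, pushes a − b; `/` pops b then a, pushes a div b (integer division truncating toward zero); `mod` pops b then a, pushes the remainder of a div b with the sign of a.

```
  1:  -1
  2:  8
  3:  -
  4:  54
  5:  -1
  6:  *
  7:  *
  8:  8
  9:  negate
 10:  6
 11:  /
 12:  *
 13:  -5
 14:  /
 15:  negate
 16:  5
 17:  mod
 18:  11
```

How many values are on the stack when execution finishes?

-1     → -1
8      → -1 8
-      → -9
54     → -9 54
-1     → -9 54 -1
*      → -9 -54
*      → 486
8      → 486 8
negate → 486 -8
6      → 486 -8 6
/      → 486 -1
*      → -486
-5     → -486 -5
/      → 97
negate → -97
5      → -97 5
mod    → -2
11     → -2 11

2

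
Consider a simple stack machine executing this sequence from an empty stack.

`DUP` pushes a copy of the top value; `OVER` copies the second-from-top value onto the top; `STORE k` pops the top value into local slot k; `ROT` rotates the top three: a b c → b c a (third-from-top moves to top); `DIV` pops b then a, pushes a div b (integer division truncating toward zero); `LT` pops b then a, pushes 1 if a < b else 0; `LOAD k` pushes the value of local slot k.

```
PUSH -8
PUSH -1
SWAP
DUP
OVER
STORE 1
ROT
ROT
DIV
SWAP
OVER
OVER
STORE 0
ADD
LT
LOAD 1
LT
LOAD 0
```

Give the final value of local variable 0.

PUSH -8 -> -8
PUSH -1 -> -8 -1
SWAP    -> -1 -8
DUP     -> -1 -8 -8
OVER    -> -1 -8 -8 -8
STORE 1 -> -1 -8 -8
ROT     -> -8 -8 -1
ROT     -> -8 -1 -8
DIV     -> -8 0
SWAP    -> 0 -8
OVER    -> 0 -8 0
OVER    -> 0 -8 0 -8
STORE 0 -> 0 -8 0
ADD     -> 0 -8
LT      -> 0
LOAD 1  -> 0 -8
LT      -> 0
LOAD 0  -> 0 -8

-8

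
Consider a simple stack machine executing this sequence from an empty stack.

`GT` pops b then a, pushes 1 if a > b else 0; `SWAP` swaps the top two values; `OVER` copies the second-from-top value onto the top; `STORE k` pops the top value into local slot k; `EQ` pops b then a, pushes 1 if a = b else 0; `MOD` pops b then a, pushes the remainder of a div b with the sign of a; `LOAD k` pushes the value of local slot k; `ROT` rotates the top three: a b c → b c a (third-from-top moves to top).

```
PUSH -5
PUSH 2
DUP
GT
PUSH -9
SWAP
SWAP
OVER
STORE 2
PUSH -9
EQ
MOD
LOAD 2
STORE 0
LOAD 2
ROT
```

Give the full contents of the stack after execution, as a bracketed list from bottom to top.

[0, 0, -5]

PUSH -5 → -5
PUSH 2  → -5 2
DUP     → -5 2 2
GT      → -5 0
PUSH -9 → -5 0 -9
SWAP    → -5 -9 0
SWAP    → -5 0 -9
OVER    → -5 0 -9 0
STORE 2 → -5 0 -9
PUSH -9 → -5 0 -9 -9
EQ      → -5 0 1
MOD     → -5 0
LOAD 2  → -5 0 0
STORE 0 → -5 0
LOAD 2  → -5 0 0
ROT     → 0 0 -5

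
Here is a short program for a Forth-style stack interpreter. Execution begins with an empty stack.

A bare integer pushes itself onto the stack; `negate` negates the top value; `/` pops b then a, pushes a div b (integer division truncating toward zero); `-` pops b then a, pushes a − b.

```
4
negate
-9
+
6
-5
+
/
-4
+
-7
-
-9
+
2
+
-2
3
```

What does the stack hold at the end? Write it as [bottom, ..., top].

[-17, -2, 3]

4      → [4]
negate → [-4]
-9     → [-4, -9]
+      → [-13]
6      → [-13, 6]
-5     → [-13, 6, -5]
+      → [-13, 1]
/      → [-13]
-4     → [-13, -4]
+      → [-17]
-7     → [-17, -7]
-      → [-10]
-9     → [-10, -9]
+      → [-19]
2      → [-19, 2]
+      → [-17]
-2     → [-17, -2]
3      → [-17, -2, 3]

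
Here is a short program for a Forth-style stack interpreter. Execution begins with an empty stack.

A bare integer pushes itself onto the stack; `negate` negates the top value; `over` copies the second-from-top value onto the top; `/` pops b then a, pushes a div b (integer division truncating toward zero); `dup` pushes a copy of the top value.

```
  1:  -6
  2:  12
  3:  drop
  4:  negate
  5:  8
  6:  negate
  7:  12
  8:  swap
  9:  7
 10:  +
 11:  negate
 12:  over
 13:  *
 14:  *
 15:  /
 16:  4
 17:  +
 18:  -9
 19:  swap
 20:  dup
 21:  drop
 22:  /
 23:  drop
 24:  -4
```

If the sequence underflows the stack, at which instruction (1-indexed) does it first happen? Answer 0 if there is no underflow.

0

-6     : -6
12     : -6 12
drop   : -6
negate : 6
8      : 6 8
negate : 6 -8
12     : 6 -8 12
swap   : 6 12 -8
7      : 6 12 -8 7
+      : 6 12 -1
negate : 6 12 1
over   : 6 12 1 12
*      : 6 12 12
*      : 6 144
/      : 0
4      : 0 4
+      : 4
-9     : 4 -9
swap   : -9 4
dup    : -9 4 4
drop   : -9 4
/      : -2
drop   : (empty)
-4     : -4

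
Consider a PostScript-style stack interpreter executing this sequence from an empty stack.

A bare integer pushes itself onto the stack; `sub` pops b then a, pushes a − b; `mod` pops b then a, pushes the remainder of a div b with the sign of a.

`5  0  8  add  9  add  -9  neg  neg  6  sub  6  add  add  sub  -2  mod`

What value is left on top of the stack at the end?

-1

5   -> [5]
0   -> [5, 0]
8   -> [5, 0, 8]
add -> [5, 8]
9   -> [5, 8, 9]
add -> [5, 17]
-9  -> [5, 17, -9]
neg -> [5, 17, 9]
neg -> [5, 17, -9]
6   -> [5, 17, -9, 6]
sub -> [5, 17, -15]
6   -> [5, 17, -15, 6]
add -> [5, 17, -9]
add -> [5, 8]
sub -> [-3]
-2  -> [-3, -2]
mod -> [-1]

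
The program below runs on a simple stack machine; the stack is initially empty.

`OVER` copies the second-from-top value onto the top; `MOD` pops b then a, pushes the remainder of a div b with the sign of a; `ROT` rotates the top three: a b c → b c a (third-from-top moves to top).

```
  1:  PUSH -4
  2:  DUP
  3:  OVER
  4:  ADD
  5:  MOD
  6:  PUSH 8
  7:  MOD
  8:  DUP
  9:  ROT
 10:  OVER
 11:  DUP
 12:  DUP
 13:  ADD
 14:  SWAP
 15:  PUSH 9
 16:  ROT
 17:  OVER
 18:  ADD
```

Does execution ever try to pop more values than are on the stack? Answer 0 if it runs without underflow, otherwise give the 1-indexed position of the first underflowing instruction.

PUSH -4 -> -4
DUP     -> -4 -4
OVER    -> -4 -4 -4
ADD     -> -4 -8
MOD     -> -4
PUSH 8  -> -4 8
MOD     -> -4
DUP     -> -4 -4
ROT  — needs 3 operands, stack has 2 → underflow

9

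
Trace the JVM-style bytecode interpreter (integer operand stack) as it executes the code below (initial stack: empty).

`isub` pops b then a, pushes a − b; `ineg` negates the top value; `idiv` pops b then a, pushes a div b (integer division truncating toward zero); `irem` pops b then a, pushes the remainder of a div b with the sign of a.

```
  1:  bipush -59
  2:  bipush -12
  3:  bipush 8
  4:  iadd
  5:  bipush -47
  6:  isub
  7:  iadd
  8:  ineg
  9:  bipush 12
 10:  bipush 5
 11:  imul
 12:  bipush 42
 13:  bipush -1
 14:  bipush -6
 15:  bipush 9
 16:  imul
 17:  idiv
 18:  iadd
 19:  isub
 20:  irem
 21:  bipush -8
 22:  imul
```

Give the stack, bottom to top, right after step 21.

[16, -8]

bipush -59 → [-59]
bipush -12 → [-59, -12]
bipush 8   → [-59, -12, 8]
iadd       → [-59, -4]
bipush -47 → [-59, -4, -47]
isub       → [-59, 43]
iadd       → [-16]
ineg       → [16]
bipush 12  → [16, 12]
bipush 5   → [16, 12, 5]
imul       → [16, 60]
bipush 42  → [16, 60, 42]
bipush -1  → [16, 60, 42, -1]
bipush -6  → [16, 60, 42, -1, -6]
bipush 9   → [16, 60, 42, -1, -6, 9]
imul       → [16, 60, 42, -1, -54]
idiv       → [16, 60, 42, 0]
iadd       → [16, 60, 42]
isub       → [16, 18]
irem       → [16]
bipush -8  → [16, -8]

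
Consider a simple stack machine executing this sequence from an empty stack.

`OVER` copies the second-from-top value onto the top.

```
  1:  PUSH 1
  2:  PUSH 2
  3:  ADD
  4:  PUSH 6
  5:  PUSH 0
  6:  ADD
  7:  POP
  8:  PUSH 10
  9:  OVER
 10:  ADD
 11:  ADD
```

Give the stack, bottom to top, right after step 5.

[3, 6, 0]

PUSH 1 -> 1
PUSH 2 -> 1 2
ADD    -> 3
PUSH 6 -> 3 6
PUSH 0 -> 3 6 0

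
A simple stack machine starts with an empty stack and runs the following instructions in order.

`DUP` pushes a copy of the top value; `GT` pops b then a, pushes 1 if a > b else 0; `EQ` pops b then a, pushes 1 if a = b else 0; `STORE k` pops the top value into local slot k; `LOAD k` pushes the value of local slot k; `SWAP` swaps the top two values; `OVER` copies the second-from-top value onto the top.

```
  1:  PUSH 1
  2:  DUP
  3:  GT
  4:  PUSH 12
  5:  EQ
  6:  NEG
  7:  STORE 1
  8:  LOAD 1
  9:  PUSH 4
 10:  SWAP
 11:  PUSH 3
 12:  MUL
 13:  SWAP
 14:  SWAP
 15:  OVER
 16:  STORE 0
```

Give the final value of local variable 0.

PUSH 1  -> 1
DUP     -> 1 1
GT      -> 0
PUSH 12 -> 0 12
EQ      -> 0
NEG     -> 0
STORE 1 -> (empty)
LOAD 1  -> 0
PUSH 4  -> 0 4
SWAP    -> 4 0
PUSH 3  -> 4 0 3
MUL     -> 4 0
SWAP    -> 0 4
SWAP    -> 4 0
OVER    -> 4 0 4
STORE 0 -> 4 0

4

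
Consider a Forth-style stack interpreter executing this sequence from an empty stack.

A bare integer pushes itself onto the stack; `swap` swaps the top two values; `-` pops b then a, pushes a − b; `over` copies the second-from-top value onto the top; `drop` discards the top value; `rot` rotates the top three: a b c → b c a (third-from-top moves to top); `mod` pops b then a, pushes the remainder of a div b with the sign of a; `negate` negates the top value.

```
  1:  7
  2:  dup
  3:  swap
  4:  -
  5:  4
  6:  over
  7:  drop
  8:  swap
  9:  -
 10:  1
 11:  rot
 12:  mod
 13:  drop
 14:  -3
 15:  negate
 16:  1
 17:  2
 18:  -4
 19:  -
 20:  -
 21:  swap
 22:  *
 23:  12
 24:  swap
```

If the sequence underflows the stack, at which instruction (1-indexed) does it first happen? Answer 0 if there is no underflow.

7    -> [7]
dup  -> [7, 7]
swap -> [7, 7]
-    -> [0]
4    -> [0, 4]
over -> [0, 4, 0]
drop -> [0, 4]
swap -> [4, 0]
-    -> [4]
1    -> [4, 1]
rot  — needs 3 operands, stack has 2 → underflow

11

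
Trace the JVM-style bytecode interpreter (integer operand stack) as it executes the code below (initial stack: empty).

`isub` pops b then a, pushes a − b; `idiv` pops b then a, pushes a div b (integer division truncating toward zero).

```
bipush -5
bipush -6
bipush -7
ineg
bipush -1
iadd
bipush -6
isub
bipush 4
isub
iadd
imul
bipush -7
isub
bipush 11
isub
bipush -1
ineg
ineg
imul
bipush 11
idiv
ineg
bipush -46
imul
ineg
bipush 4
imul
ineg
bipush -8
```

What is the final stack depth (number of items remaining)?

bipush -5   [-5]
bipush -6   [-5, -6]
bipush -7   [-5, -6, -7]
ineg        [-5, -6, 7]
bipush -1   [-5, -6, 7, -1]
iadd        [-5, -6, 6]
bipush -6   [-5, -6, 6, -6]
isub        [-5, -6, 12]
bipush 4    [-5, -6, 12, 4]
isub        [-5, -6, 8]
iadd        [-5, 2]
imul        [-10]
bipush -7   [-10, -7]
isub        [-3]
bipush 11   [-3, 11]
isub        [-14]
bipush -1   [-14, -1]
ineg        [-14, 1]
ineg        [-14, -1]
imul        [14]
bipush 11   [14, 11]
idiv        [1]
ineg        [-1]
bipush -46  [-1, -46]
imul        [46]
ineg        [-46]
bipush 4    [-46, 4]
imul        [-184]
ineg        [184]
bipush -8   [184, -8]

2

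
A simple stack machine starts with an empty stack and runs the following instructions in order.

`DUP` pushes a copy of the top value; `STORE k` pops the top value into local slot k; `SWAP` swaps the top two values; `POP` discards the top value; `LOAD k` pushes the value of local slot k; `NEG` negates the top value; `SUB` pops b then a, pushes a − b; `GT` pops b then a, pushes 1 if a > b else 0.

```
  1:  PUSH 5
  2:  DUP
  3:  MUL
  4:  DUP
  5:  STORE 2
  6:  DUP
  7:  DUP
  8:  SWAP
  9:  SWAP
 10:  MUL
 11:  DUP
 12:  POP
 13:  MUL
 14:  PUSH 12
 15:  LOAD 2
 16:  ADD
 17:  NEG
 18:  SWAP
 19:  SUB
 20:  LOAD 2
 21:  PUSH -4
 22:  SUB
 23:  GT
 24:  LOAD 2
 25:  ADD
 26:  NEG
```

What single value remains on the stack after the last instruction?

-25

PUSH 5  → [5]
DUP     → [5, 5]
MUL     → [25]
DUP     → [25, 25]
STORE 2 → [25]
DUP     → [25, 25]
DUP     → [25, 25, 25]
SWAP    → [25, 25, 25]
SWAP    → [25, 25, 25]
MUL     → [25, 625]
DUP     → [25, 625, 625]
POP     → [25, 625]
MUL     → [15625]
PUSH 12 → [15625, 12]
LOAD 2  → [15625, 12, 25]
ADD     → [15625, 37]
NEG     → [15625, -37]
SWAP    → [-37, 15625]
SUB     → [-15662]
LOAD 2  → [-15662, 25]
PUSH -4 → [-15662, 25, -4]
SUB     → [-15662, 29]
GT      → [0]
LOAD 2  → [0, 25]
ADD     → [25]
NEG     → [-25]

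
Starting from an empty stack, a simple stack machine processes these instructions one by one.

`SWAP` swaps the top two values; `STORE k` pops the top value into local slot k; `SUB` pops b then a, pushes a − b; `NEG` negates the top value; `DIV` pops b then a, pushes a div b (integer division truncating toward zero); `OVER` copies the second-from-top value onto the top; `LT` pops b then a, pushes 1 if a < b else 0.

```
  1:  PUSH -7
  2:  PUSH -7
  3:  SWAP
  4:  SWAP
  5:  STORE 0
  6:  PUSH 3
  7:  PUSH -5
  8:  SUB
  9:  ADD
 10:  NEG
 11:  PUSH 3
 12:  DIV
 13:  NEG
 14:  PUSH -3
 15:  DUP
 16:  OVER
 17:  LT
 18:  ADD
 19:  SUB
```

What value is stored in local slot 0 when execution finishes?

-7

PUSH -7 -> -7
PUSH -7 -> -7 -7
SWAP    -> -7 -7
SWAP    -> -7 -7
STORE 0 -> -7
PUSH 3  -> -7 3
PUSH -5 -> -7 3 -5
SUB     -> -7 8
ADD     -> 1
NEG     -> -1
PUSH 3  -> -1 3
DIV     -> 0
NEG     -> 0
PUSH -3 -> 0 -3
DUP     -> 0 -3 -3
OVER    -> 0 -3 -3 -3
LT      -> 0 -3 0
ADD     -> 0 -3
SUB     -> 3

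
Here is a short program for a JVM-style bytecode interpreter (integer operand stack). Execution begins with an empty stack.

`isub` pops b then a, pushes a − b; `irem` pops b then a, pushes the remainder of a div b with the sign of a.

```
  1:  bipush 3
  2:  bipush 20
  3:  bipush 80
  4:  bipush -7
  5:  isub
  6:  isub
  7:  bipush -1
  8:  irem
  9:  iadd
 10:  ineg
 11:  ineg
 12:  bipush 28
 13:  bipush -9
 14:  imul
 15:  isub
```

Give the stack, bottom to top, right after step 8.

[3, 0]

bipush 3  -> 3
bipush 20 -> 3 20
bipush 80 -> 3 20 80
bipush -7 -> 3 20 80 -7
isub      -> 3 20 87
isub      -> 3 -67
bipush -1 -> 3 -67 -1
irem      -> 3 0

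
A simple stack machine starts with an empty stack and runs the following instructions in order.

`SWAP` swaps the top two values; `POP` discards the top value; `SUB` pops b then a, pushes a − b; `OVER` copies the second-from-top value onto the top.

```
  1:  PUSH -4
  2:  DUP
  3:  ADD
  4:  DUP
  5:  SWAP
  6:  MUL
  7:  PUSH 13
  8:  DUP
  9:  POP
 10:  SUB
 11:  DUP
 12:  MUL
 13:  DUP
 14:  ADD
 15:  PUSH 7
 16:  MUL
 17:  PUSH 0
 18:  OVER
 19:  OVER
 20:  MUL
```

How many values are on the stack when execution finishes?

PUSH -4  [-4]
DUP      [-4, -4]
ADD      [-8]
DUP      [-8, -8]
SWAP     [-8, -8]
MUL      [64]
PUSH 13  [64, 13]
DUP      [64, 13, 13]
POP      [64, 13]
SUB      [51]
DUP      [51, 51]
MUL      [2601]
DUP      [2601, 2601]
ADD      [5202]
PUSH 7   [5202, 7]
MUL      [36414]
PUSH 0   [36414, 0]
OVER     [36414, 0, 36414]
OVER     [36414, 0, 36414, 0]
MUL      [36414, 0, 0]

3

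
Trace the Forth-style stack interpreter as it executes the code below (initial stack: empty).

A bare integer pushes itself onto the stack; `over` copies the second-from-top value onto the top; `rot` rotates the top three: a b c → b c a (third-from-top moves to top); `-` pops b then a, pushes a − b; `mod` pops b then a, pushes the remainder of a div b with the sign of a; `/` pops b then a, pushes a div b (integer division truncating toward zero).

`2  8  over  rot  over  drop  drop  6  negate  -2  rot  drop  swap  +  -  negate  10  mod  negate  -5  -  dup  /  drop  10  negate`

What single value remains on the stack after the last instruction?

2      -> 2
8      -> 2 8
over   -> 2 8 2
rot    -> 8 2 2
over   -> 8 2 2 2
drop   -> 8 2 2
drop   -> 8 2
6      -> 8 2 6
negate -> 8 2 -6
-2     -> 8 2 -6 -2
rot    -> 8 -6 -2 2
drop   -> 8 -6 -2
swap   -> 8 -2 -6
+      -> 8 -8
-      -> 16
negate -> -16
10     -> -16 10
mod    -> -6
negate -> 6
-5     -> 6 -5
-      -> 11
dup    -> 11 11
/      -> 1
drop   -> (empty)
10     -> 10
negate -> -10

-10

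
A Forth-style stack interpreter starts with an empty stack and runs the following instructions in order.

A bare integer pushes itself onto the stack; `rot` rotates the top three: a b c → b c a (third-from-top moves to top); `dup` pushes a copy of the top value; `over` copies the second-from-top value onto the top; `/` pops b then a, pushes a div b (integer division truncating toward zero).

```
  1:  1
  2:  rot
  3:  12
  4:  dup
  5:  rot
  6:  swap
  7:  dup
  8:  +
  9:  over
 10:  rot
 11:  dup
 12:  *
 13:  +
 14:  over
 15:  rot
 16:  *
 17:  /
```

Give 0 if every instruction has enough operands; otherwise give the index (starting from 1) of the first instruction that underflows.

2

1 -> 1
rot  — needs 3 operands, stack has 1 → underflow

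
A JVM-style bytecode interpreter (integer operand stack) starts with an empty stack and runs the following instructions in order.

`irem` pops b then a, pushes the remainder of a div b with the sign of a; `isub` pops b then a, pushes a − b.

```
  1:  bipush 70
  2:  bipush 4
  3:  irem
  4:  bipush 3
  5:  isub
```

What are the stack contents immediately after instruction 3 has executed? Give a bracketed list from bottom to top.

bipush 70 → 70
bipush 4  → 70 4
irem      → 2

[2]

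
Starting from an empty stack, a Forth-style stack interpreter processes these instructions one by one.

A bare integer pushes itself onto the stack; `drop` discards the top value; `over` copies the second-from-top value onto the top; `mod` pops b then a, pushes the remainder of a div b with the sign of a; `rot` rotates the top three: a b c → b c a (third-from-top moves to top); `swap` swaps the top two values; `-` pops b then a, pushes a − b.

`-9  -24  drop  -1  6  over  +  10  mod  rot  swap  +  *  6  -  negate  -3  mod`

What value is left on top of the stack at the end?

2

-9     : -9
-24    : -9 -24
drop   : -9
-1     : -9 -1
6      : -9 -1 6
over   : -9 -1 6 -1
+      : -9 -1 5
10     : -9 -1 5 10
mod    : -9 -1 5
rot    : -1 5 -9
swap   : -1 -9 5
+      : -1 -4
*      : 4
6      : 4 6
-      : -2
negate : 2
-3     : 2 -3
mod    : 2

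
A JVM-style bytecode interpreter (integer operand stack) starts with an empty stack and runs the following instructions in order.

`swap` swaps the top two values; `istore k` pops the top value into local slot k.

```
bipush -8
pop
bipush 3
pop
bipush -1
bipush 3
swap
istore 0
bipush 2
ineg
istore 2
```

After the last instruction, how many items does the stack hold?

1

bipush -8 → [-8]
pop       → []
bipush 3  → [3]
pop       → []
bipush -1 → [-1]
bipush 3  → [-1, 3]
swap      → [3, -1]
istore 0  → [3]
bipush 2  → [3, 2]
ineg      → [3, -2]
istore 2  → [3]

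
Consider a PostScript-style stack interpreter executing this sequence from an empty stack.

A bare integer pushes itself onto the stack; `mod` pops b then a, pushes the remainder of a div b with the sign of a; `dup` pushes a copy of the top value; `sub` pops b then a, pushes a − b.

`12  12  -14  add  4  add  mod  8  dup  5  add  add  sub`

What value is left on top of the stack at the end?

-21

12   [12]
12   [12, 12]
-14  [12, 12, -14]
add  [12, -2]
4    [12, -2, 4]
add  [12, 2]
mod  [0]
8    [0, 8]
dup  [0, 8, 8]
5    [0, 8, 8, 5]
add  [0, 8, 13]
add  [0, 21]
sub  [-21]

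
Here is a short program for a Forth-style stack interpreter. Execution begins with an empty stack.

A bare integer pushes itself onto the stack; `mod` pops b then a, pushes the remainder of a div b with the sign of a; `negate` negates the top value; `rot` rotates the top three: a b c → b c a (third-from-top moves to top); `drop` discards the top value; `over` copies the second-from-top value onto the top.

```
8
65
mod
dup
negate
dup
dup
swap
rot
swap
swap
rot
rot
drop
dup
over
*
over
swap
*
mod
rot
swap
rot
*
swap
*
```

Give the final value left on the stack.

512

8      -> 8
65     -> 8 65
mod    -> 8
dup    -> 8 8
negate -> 8 -8
dup    -> 8 -8 -8
dup    -> 8 -8 -8 -8
swap   -> 8 -8 -8 -8
rot    -> 8 -8 -8 -8
swap   -> 8 -8 -8 -8
swap   -> 8 -8 -8 -8
rot    -> 8 -8 -8 -8
rot    -> 8 -8 -8 -8
drop   -> 8 -8 -8
dup    -> 8 -8 -8 -8
over   -> 8 -8 -8 -8 -8
*      -> 8 -8 -8 64
over   -> 8 -8 -8 64 -8
swap   -> 8 -8 -8 -8 64
*      -> 8 -8 -8 -512
mod    -> 8 -8 -8
rot    -> -8 -8 8
swap   -> -8 8 -8
rot    -> 8 -8 -8
*      -> 8 64
swap   -> 64 8
*      -> 512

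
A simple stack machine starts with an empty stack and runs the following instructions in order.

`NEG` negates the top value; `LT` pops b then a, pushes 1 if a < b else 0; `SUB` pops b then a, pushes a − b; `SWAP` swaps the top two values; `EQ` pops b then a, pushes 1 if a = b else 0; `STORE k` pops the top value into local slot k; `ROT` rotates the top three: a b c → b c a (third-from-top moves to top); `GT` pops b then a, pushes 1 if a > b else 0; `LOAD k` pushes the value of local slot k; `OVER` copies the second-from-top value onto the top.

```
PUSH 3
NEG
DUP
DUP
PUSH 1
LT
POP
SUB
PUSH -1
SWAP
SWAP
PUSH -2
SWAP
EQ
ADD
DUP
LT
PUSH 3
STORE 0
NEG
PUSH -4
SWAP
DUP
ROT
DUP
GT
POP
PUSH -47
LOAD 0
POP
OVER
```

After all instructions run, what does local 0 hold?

3

PUSH 3   : 3
NEG      : -3
DUP      : -3 -3
DUP      : -3 -3 -3
PUSH 1   : -3 -3 -3 1
LT       : -3 -3 1
POP      : -3 -3
SUB      : 0
PUSH -1  : 0 -1
SWAP     : -1 0
SWAP     : 0 -1
PUSH -2  : 0 -1 -2
SWAP     : 0 -2 -1
EQ       : 0 0
ADD      : 0
DUP      : 0 0
LT       : 0
PUSH 3   : 0 3
STORE 0  : 0
NEG      : 0
PUSH -4  : 0 -4
SWAP     : -4 0
DUP      : -4 0 0
ROT      : 0 0 -4
DUP      : 0 0 -4 -4
GT       : 0 0 0
POP      : 0 0
PUSH -47 : 0 0 -47
LOAD 0   : 0 0 -47 3
POP      : 0 0 -47
OVER     : 0 0 -47 0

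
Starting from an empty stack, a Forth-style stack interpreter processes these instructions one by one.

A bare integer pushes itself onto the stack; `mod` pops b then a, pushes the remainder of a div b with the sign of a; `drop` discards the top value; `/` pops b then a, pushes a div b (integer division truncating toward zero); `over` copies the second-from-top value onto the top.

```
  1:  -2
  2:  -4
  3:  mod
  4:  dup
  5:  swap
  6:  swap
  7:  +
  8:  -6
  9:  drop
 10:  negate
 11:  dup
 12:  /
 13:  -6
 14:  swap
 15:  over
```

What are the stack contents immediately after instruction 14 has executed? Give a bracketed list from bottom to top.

[-6, 1]

-2     -> [-2]
-4     -> [-2, -4]
mod    -> [-2]
dup    -> [-2, -2]
swap   -> [-2, -2]
swap   -> [-2, -2]
+      -> [-4]
-6     -> [-4, -6]
drop   -> [-4]
negate -> [4]
dup    -> [4, 4]
/      -> [1]
-6     -> [1, -6]
swap   -> [-6, 1]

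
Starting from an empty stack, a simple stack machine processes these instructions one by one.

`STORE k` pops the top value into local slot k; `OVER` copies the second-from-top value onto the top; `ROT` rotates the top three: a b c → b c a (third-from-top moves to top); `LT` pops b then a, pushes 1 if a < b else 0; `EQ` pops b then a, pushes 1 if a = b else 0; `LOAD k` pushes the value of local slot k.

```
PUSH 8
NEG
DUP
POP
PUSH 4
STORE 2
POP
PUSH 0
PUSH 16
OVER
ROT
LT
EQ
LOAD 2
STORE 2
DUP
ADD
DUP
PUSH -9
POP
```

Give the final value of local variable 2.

PUSH 8  → 8
NEG     → -8
DUP     → -8 -8
POP     → -8
PUSH 4  → -8 4
STORE 2 → -8
POP     → (empty)
PUSH 0  → 0
PUSH 16 → 0 16
OVER    → 0 16 0
ROT     → 16 0 0
LT      → 16 0
EQ      → 0
LOAD 2  → 0 4
STORE 2 → 0
DUP     → 0 0
ADD     → 0
DUP     → 0 0
PUSH -9 → 0 0 -9
POP     → 0 0

4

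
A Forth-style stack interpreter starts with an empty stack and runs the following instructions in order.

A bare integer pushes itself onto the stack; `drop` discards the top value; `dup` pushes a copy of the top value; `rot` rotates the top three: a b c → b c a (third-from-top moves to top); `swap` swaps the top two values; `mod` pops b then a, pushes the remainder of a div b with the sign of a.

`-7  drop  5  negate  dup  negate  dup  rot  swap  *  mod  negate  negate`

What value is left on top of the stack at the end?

5

-7      [-7]
drop    []
5       [5]
negate  [-5]
dup     [-5, -5]
negate  [-5, 5]
dup     [-5, 5, 5]
rot     [5, 5, -5]
swap    [5, -5, 5]
*       [5, -25]
mod     [5]
negate  [-5]
negate  [5]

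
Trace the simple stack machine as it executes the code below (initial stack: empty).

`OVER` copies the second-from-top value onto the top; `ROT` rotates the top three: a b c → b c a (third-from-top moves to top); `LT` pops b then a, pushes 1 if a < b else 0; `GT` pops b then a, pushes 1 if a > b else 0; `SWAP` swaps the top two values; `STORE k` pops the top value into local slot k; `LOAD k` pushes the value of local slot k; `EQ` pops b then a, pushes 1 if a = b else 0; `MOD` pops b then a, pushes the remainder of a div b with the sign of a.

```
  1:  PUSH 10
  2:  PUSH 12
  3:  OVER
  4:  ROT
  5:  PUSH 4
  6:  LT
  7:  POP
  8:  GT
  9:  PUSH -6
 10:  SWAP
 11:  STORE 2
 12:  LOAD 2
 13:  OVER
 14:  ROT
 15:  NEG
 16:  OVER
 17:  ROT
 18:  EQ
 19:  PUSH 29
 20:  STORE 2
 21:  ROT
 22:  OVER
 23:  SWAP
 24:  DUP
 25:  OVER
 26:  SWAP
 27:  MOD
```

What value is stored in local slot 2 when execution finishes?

PUSH 10 -> 10
PUSH 12 -> 10 12
OVER    -> 10 12 10
ROT     -> 12 10 10
PUSH 4  -> 12 10 10 4
LT      -> 12 10 0
POP     -> 12 10
GT      -> 1
PUSH -6 -> 1 -6
SWAP    -> -6 1
STORE 2 -> -6
LOAD 2  -> -6 1
OVER    -> -6 1 -6
ROT     -> 1 -6 -6
NEG     -> 1 -6 6
OVER    -> 1 -6 6 -6
ROT     -> 1 6 -6 -6
EQ      -> 1 6 1
PUSH 29 -> 1 6 1 29
STORE 2 -> 1 6 1
ROT     -> 6 1 1
OVER    -> 6 1 1 1
SWAP    -> 6 1 1 1
DUP     -> 6 1 1 1 1
OVER    -> 6 1 1 1 1 1
SWAP    -> 6 1 1 1 1 1
MOD     -> 6 1 1 1 0

29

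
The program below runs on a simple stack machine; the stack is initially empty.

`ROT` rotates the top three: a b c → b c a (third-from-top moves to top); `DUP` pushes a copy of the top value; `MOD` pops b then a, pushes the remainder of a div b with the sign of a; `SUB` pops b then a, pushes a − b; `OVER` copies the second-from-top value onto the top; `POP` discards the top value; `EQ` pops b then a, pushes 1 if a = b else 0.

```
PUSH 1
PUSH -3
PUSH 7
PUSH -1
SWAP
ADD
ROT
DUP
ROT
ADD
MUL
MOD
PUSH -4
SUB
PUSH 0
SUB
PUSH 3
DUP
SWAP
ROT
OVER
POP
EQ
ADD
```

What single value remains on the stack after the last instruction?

PUSH 1  → 1
PUSH -3 → 1 -3
PUSH 7  → 1 -3 7
PUSH -1 → 1 -3 7 -1
SWAP    → 1 -3 -1 7
ADD     → 1 -3 6
ROT     → -3 6 1
DUP     → -3 6 1 1
ROT     → -3 1 1 6
ADD     → -3 1 7
MUL     → -3 7
MOD     → -3
PUSH -4 → -3 -4
SUB     → 1
PUSH 0  → 1 0
SUB     → 1
PUSH 3  → 1 3
DUP     → 1 3 3
SWAP    → 1 3 3
ROT     → 3 3 1
OVER    → 3 3 1 3
POP     → 3 3 1
EQ      → 3 0
ADD     → 3

3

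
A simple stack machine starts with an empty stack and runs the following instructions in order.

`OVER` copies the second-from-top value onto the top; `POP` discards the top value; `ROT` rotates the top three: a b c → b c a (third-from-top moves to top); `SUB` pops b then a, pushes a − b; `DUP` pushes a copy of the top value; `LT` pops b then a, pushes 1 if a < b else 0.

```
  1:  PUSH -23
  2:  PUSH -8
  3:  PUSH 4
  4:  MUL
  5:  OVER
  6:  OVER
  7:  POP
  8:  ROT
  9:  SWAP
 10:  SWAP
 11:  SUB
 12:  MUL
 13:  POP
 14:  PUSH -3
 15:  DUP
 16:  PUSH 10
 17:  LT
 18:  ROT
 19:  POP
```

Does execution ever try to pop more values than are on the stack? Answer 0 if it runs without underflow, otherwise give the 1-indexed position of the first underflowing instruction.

PUSH -23 -> -23
PUSH -8  -> -23 -8
PUSH 4   -> -23 -8 4
MUL      -> -23 -32
OVER     -> -23 -32 -23
OVER     -> -23 -32 -23 -32
POP      -> -23 -32 -23
ROT      -> -32 -23 -23
SWAP     -> -32 -23 -23
SWAP     -> -32 -23 -23
SUB      -> -32 0
MUL      -> 0
POP      -> (empty)
PUSH -3  -> -3
DUP      -> -3 -3
PUSH 10  -> -3 -3 10
LT       -> -3 1
ROT  — needs 3 operands, stack has 2 → underflow

18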